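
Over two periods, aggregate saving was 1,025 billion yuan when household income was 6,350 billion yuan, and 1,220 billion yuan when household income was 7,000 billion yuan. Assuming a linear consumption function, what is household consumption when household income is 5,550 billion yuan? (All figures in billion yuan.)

C = 4765

MPS = ΔS/ΔY = (1220 − 1025)/(7000 − 6350) = 195/650 = 0.3
MPC = 1 − MPS = 0.7
Autonomous saving = 1025 − 0.3(6350) = -880, so a = 880
C = 880 + 0.7(5550) = 880 + 3885 = 4765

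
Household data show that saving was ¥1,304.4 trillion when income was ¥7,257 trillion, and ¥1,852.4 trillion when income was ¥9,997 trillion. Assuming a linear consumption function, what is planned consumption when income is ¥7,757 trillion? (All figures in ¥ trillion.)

C = 6352.6

MPS = ΔS/ΔY = (1852.4 − 1304.4)/(9997 − 7257) = 548/2740 = 0.2
MPC = 1 − MPS = 0.8
Autonomous saving = 1304.4 − 0.2(7257) = -147, so a = 147
C = 147 + 0.8(7757) = 147 + 6205.6 = 6352.6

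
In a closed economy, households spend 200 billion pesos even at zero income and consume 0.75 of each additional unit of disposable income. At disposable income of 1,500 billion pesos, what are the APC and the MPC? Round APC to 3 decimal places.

MPC = 0.75 (the slope of the consumption function)
C = 200 + 0.75(1500) = 1325, so APC = 1325/1500 = 0.883

APC = 0.883; MPC = 0.75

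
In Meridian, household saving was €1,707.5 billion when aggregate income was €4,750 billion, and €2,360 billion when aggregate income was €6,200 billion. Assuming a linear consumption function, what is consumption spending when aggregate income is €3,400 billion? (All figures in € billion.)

C = 2300

MPS = ΔS/ΔY = (2360 − 1707.5)/(6200 − 4750) = 652.5/1450 = 0.45
MPC = 1 − MPS = 0.55
Autonomous saving = 1707.5 − 0.45(4750) = -430, so a = 430
C = 430 + 0.55(3400) = 430 + 1870 = 2300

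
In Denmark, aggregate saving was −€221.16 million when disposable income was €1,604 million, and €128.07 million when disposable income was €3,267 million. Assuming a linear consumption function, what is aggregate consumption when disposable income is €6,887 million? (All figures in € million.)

MPS = ΔS/ΔY = (128.07 − (-221.16))/(3267 − 1604) = 349.23/1663 = 0.21
MPC = 1 − MPS = 0.79
Autonomous saving = -221.16 − 0.21(1604) = -558, so a = 558
C = 558 + 0.79(6887) = 558 + 5440.73 = 5998.73

C = 5998.73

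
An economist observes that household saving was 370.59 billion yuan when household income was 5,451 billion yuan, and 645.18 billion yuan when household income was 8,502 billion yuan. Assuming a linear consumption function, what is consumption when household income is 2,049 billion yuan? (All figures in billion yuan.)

MPS = ΔS/ΔY = (645.18 − 370.59)/(8502 − 5451) = 274.59/3051 = 0.09
MPC = 1 − MPS = 0.91
Autonomous saving = 370.59 − 0.09(5451) = -120, so a = 120
C = 120 + 0.91(2049) = 120 + 1864.59 = 1984.59

C = 1984.59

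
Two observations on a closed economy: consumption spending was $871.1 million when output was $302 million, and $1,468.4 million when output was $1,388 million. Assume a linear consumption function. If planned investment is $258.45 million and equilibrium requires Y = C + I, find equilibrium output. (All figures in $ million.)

Y = 2141

MPC = (1468.4 − 871.1)/(1388 − 302) = 597.3/1086 = 0.55
a = 871.1 − 0.55(302) = 705
Equilibrium: Y = 705 + 0.55Y + 258.45
0.45Y = 963.45, so Y = 963.45/0.45 = 2141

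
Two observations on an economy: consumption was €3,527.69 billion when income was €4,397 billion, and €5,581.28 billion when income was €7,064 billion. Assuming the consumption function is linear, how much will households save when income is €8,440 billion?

MPC = (5581.28 − 3527.69)/(7064 − 4397) = 2053.59/2667 = 0.77
a = 3527.69 − 0.77(4397) = 3527.69 − 3385.69 = 142
C = 142 + 0.77(8440) = 6640.8
S = 8440 − 6640.8 = 1799.2

S = 1799.2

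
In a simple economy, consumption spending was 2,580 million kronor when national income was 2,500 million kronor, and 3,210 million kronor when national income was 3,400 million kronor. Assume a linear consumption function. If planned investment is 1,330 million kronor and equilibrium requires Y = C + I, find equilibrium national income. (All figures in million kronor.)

MPC = (3210 − 2580)/(3400 − 2500) = 630/900 = 0.7
a = 2580 − 0.7(2500) = 830
Equilibrium: Y = 830 + 0.7Y + 1330
0.3Y = 2160, so Y = 2160/0.3 = 7200

Y = 7200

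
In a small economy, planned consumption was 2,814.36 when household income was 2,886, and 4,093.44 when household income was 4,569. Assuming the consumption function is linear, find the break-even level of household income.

MPC = (4093.44 − 2814.36)/(4569 − 2886) = 1279.08/1683 = 0.76
a = 2814.36 − 0.76(2886) = 2814.36 − 2193.36 = 621
Break-even: Y = a/(1−MPC) = 621/0.24 = 2587.5

Y = 2587.5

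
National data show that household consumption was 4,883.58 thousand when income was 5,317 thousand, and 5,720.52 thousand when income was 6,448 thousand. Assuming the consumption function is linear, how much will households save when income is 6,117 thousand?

MPC = (5720.52 − 4883.58)/(6448 − 5317) = 836.94/1131 = 0.74
a = 4883.58 − 0.74(5317) = 4883.58 − 3934.58 = 949
C = 949 + 0.74(6117) = 5475.58
S = 6117 − 5475.58 = 641.42

S = 641.42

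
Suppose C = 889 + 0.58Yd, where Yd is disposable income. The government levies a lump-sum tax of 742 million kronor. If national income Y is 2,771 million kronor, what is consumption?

C = 2065.82

Yd = Y − T = 2771 − 742 = 2029
C = 889 + 0.58(2029) = 889 + 1176.82 = 2065.82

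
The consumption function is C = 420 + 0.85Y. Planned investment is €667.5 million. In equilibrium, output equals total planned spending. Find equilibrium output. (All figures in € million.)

Y = C + I = 420 + 0.85Y + 667.5
Y − 0.85Y = 1087.5
0.15Y = 1087.5, so Y = 1087.5/0.15 = 7250

Y = 7250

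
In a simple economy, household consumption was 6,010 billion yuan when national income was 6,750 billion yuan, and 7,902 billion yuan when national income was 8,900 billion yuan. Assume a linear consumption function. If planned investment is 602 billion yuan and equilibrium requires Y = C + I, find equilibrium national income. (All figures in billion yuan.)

MPC = (7902 − 6010)/(8900 − 6750) = 1892/2150 = 0.88
a = 6010 − 0.88(6750) = 70
Equilibrium: Y = 70 + 0.88Y + 602
0.12Y = 672, so Y = 672/0.12 = 5600

Y = 5600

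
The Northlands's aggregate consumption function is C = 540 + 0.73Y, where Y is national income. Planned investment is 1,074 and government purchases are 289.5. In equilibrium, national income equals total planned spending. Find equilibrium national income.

Y = C + I + G = 540 + 0.73Y + 1074 + 289.5
Y − 0.73Y = 1903.5
0.27Y = 1903.5, so Y = 1903.5/0.27 = 7050

Y = 7050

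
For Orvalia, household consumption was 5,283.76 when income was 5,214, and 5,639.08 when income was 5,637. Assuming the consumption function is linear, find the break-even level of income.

Y = 5650

MPC = (5639.08 − 5283.76)/(5637 − 5214) = 355.32/423 = 0.84
a = 5283.76 − 0.84(5214) = 5283.76 − 4379.76 = 904
Break-even: Y = a/(1−MPC) = 904/0.16 = 5650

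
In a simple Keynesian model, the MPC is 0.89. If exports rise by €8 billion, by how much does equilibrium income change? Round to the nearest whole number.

The multiplier is 1/(1 − MPC) = 1/0.11.
ΔY = 8/0.11 = 72.73 ≈ 73

ΔY ≈ 73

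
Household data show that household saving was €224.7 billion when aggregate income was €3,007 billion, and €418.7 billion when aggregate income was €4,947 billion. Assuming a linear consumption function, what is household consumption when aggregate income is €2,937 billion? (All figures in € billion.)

C = 2719.3

MPS = ΔS/ΔY = (418.7 − 224.7)/(4947 − 3007) = 194/1940 = 0.1
MPC = 1 − MPS = 0.9
Autonomous saving = 224.7 − 0.1(3007) = -76, so a = 76
C = 76 + 0.9(2937) = 76 + 2643.3 = 2719.3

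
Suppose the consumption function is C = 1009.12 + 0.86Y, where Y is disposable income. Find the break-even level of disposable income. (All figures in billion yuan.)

At break-even, C = Y: 1009.12 + 0.86Y = Y
0.14Y = 1009.12, so Y = 1009.12/0.14 = 7208

Y = 7208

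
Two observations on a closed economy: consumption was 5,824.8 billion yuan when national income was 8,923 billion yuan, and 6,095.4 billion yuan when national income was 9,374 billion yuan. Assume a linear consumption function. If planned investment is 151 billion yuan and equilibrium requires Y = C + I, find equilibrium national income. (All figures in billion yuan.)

Y = 1555

MPC = (6095.4 − 5824.8)/(9374 − 8923) = 270.6/451 = 0.6
a = 5824.8 − 0.6(8923) = 471
Equilibrium: Y = 471 + 0.6Y + 151
0.4Y = 622, so Y = 622/0.4 = 1555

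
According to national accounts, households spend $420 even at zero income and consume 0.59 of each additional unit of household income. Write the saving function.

S = Y − C = Y − (420 + 0.59Y) = -420 + (1 − 0.59)Y

S = -420 + 0.41Y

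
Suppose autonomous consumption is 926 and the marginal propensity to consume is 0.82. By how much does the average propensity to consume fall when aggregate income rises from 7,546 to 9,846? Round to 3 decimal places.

ΔAPC = 0.029

At Y = 7546: C = 926 + 0.82(7546) = 7113.72, APC = 7113.72/7546 = 0.9427
At Y = 9846: C = 8999.72, APC = 8999.72/9846 = 0.9140
Fall in APC = 0.9427 − 0.9140 = 0.0287 ≈ 0.029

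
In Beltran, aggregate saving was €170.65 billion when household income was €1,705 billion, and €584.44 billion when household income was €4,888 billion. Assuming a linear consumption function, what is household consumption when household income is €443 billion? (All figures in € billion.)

MPS = ΔS/ΔY = (584.44 − 170.65)/(4888 − 1705) = 413.79/3183 = 0.13
MPC = 1 − MPS = 0.87
Autonomous saving = 170.65 − 0.13(1705) = -51, so a = 51
C = 51 + 0.87(443) = 51 + 385.41 = 436.41

C = 436.41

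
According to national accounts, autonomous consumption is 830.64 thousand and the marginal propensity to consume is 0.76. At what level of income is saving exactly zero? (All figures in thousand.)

At break-even, C = Y: 830.64 + 0.76Y = Y
0.24Y = 830.64, so Y = 830.64/0.24 = 3461

Y = 3461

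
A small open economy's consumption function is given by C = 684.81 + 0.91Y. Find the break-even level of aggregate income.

At break-even, C = Y: 684.81 + 0.91Y = Y
0.09Y = 684.81, so Y = 684.81/0.09 = 7609

Y = 7609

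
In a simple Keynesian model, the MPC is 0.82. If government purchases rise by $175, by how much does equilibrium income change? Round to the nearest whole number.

ΔY ≈ 972

The multiplier is 1/(1 − MPC) = 1/0.18.
ΔY = 175/0.18 = 972.22 ≈ 972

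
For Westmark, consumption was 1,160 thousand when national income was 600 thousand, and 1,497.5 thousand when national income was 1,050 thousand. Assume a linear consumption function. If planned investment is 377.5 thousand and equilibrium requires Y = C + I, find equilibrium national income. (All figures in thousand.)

MPC = (1497.5 − 1160)/(1050 − 600) = 337.5/450 = 0.75
a = 1160 − 0.75(600) = 710
Equilibrium: Y = 710 + 0.75Y + 377.5
0.25Y = 1087.5, so Y = 1087.5/0.25 = 4350

Y = 4350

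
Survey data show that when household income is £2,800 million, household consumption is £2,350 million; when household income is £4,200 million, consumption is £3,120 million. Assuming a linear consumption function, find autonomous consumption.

MPC = ΔC/ΔY = (3120 − 2350)/(4200 − 2800) = 770/1400 = 0.55
a = C − MPC·Y = 2350 − 0.55(2800) = 2350 − 1540 = 810

a = 810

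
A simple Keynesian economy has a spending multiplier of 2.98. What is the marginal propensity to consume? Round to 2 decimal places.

MPC = 0.66

k = 1/(1 − MPC), so 1 − MPC = 1/k = 1/2.98 = 0.3356
MPC = 1 − 0.3356 = 0.66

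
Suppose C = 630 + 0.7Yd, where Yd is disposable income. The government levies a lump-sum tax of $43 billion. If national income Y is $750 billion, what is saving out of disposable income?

S = -417.9

Yd = Y − T = 750 − 43 = 707
C = 630 + 0.7(707) = 630 + 494.9 = 1124.9
S = Yd − C = 707 − 1124.9 = -417.9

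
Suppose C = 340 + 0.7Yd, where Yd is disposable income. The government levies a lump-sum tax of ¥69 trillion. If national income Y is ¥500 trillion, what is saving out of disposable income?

S = -210.7

Yd = Y − T = 500 − 69 = 431
C = 340 + 0.7(431) = 340 + 301.7 = 641.7
S = Yd − C = 431 − 641.7 = -210.7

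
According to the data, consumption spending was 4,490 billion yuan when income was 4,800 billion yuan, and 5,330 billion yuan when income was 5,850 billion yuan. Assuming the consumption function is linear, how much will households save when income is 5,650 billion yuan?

MPC = (5330 − 4490)/(5850 − 4800) = 840/1050 = 0.8
a = 4490 − 0.8(4800) = 4490 − 3840 = 650
C = 650 + 0.8(5650) = 5170
S = 5650 − 5170 = 480

S = 480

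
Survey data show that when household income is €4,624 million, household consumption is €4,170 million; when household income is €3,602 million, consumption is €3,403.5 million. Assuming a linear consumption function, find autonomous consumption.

MPC = ΔC/ΔY = (4170 − 3403.5)/(4624 − 3602) = 766.5/1022 = 0.75
a = C − MPC·Y = 3403.5 − 0.75(3602) = 3403.5 − 2701.5 = 702

a = 702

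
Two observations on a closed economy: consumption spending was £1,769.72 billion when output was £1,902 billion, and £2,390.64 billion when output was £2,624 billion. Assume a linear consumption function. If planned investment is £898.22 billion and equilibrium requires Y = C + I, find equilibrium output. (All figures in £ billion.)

MPC = (2390.64 − 1769.72)/(2624 − 1902) = 620.92/722 = 0.86
a = 1769.72 − 0.86(1902) = 134
Equilibrium: Y = 134 + 0.86Y + 898.22
0.14Y = 1032.22, so Y = 1032.22/0.14 = 7373

Y = 7373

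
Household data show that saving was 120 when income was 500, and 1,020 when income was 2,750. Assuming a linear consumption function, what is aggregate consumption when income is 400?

MPS = ΔS/ΔY = (1020 − 120)/(2750 − 500) = 900/2250 = 0.4
MPC = 1 − MPS = 0.6
Autonomous saving = 120 − 0.4(500) = -80, so a = 80
C = 80 + 0.6(400) = 80 + 240 = 320

C = 320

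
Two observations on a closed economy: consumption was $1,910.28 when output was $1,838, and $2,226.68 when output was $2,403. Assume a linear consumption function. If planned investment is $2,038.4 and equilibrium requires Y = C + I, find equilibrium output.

MPC = (2226.68 − 1910.28)/(2403 − 1838) = 316.4/565 = 0.56
a = 1910.28 − 0.56(1838) = 881
Equilibrium: Y = 881 + 0.56Y + 2038.4
0.44Y = 2919.4, so Y = 2919.4/0.44 = 6635

Y = 6635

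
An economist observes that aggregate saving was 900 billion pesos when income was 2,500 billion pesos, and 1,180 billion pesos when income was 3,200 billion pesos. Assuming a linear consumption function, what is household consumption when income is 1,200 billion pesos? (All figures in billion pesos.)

MPS = ΔS/ΔY = (1180 − 900)/(3200 − 2500) = 280/700 = 0.4
MPC = 1 − MPS = 0.6
Autonomous saving = 900 − 0.4(2500) = -100, so a = 100
C = 100 + 0.6(1200) = 100 + 720 = 820

C = 820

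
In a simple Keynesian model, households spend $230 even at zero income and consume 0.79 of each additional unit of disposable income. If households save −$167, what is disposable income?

S = Y − C = -230 + 0.21Y
-230 + 0.21Y = -167, so 0.21Y = 63 and Y = 300

Y = 300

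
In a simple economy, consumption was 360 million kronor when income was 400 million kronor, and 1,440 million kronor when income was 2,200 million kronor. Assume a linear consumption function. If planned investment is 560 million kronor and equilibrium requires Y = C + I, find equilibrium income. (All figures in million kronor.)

MPC = (1440 − 360)/(2200 − 400) = 1080/1800 = 0.6
a = 360 − 0.6(400) = 120
Equilibrium: Y = 120 + 0.6Y + 560
0.4Y = 680, so Y = 680/0.4 = 1700

Y = 1700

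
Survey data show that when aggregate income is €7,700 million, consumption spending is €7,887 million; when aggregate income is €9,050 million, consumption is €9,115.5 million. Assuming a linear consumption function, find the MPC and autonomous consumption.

MPC = ΔC/ΔY = (9115.5 − 7887)/(9050 − 7700) = 1228.5/1350 = 0.91
a = C − MPC·Y = 7887 − 0.91(7700) = 7887 − 7007 = 880

MPC = 0.91; a = 880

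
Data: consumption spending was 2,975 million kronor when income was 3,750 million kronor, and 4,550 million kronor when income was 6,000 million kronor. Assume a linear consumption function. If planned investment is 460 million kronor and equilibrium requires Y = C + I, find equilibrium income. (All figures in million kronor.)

MPC = (4550 − 2975)/(6000 − 3750) = 1575/2250 = 0.7
a = 2975 − 0.7(3750) = 350
Equilibrium: Y = 350 + 0.7Y + 460
0.3Y = 810, so Y = 810/0.3 = 2700

Y = 2700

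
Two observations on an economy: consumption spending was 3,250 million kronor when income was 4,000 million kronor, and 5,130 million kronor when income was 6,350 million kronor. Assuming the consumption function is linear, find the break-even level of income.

Y = 250

MPC = (5130 − 3250)/(6350 − 4000) = 1880/2350 = 0.8
a = 3250 − 0.8(4000) = 3250 − 3200 = 50
Break-even: Y = a/(1−MPC) = 50/0.2 = 250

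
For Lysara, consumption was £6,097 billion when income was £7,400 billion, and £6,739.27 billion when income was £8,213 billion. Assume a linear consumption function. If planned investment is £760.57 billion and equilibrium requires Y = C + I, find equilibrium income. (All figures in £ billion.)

Y = 4817

MPC = (6739.27 − 6097)/(8213 − 7400) = 642.27/813 = 0.79
a = 6097 − 0.79(7400) = 251
Equilibrium: Y = 251 + 0.79Y + 760.57
0.21Y = 1011.57, so Y = 1011.57/0.21 = 4817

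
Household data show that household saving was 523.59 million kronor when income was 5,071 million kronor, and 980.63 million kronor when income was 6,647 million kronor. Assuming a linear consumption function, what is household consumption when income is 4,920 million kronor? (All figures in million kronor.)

C = 4440.2

MPS = ΔS/ΔY = (980.63 − 523.59)/(6647 − 5071) = 457.04/1576 = 0.29
MPC = 1 − MPS = 0.71
Autonomous saving = 523.59 − 0.29(5071) = -947, so a = 947
C = 947 + 0.71(4920) = 947 + 3493.2 = 4440.2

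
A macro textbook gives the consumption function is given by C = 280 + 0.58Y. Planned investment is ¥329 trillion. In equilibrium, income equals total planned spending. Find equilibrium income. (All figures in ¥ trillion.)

Y = 1450

Y = C + I = 280 + 0.58Y + 329
Y − 0.58Y = 609
0.42Y = 609, so Y = 609/0.42 = 1450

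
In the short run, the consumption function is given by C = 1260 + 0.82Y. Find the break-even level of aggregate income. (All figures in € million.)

Y = 7000

At break-even, C = Y: 1260 + 0.82Y = Y
0.18Y = 1260, so Y = 1260/0.18 = 7000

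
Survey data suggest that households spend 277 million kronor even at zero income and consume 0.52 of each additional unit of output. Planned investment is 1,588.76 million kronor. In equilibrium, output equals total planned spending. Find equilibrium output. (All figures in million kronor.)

Y = C + I = 277 + 0.52Y + 1588.76
Y − 0.52Y = 1865.76
0.48Y = 1865.76, so Y = 1865.76/0.48 = 3887

Y = 3887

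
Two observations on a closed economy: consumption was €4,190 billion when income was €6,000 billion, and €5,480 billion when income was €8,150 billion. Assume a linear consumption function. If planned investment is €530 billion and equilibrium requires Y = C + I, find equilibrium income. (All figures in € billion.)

Y = 2800

MPC = (5480 − 4190)/(8150 − 6000) = 1290/2150 = 0.6
a = 4190 − 0.6(6000) = 590
Equilibrium: Y = 590 + 0.6Y + 530
0.4Y = 1120, so Y = 1120/0.4 = 2800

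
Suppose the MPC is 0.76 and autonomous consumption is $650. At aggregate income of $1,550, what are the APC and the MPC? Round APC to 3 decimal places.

APC = 1.179; MPC = 0.76

MPC = 0.76 (the slope of the consumption function)
C = 650 + 0.76(1550) = 1828, so APC = 1828/1550 = 1.179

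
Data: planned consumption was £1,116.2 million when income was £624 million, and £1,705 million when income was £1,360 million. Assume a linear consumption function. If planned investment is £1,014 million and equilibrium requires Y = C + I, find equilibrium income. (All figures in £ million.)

MPC = (1705 − 1116.2)/(1360 − 624) = 588.8/736 = 0.8
a = 1116.2 − 0.8(624) = 617
Equilibrium: Y = 617 + 0.8Y + 1014
0.2Y = 1631, so Y = 1631/0.2 = 8155

Y = 8155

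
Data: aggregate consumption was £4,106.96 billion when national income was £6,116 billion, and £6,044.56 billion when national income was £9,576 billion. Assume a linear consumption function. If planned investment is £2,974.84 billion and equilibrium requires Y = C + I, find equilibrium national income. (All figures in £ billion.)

MPC = (6044.56 − 4106.96)/(9576 − 6116) = 1937.6/3460 = 0.56
a = 4106.96 − 0.56(6116) = 682
Equilibrium: Y = 682 + 0.56Y + 2974.84
0.44Y = 3656.84, so Y = 3656.84/0.44 = 8311

Y = 8311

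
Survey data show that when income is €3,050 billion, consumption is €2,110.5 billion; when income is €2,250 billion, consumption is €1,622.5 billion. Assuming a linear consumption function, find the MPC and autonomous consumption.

MPC = 0.61; a = 250

MPC = ΔC/ΔY = (2110.5 − 1622.5)/(3050 − 2250) = 488/800 = 0.61
a = C − MPC·Y = 1622.5 − 0.61(2250) = 1622.5 − 1372.5 = 250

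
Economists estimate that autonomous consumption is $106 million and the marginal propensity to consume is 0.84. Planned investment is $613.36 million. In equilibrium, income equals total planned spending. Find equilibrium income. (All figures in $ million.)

Y = 4496

Y = C + I = 106 + 0.84Y + 613.36
Y − 0.84Y = 719.36
0.16Y = 719.36, so Y = 719.36/0.16 = 4496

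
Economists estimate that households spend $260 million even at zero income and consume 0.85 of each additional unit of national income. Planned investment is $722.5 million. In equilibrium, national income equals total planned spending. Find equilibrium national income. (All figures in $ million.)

Y = 6550

Y = C + I = 260 + 0.85Y + 722.5
Y − 0.85Y = 982.5
0.15Y = 982.5, so Y = 982.5/0.15 = 6550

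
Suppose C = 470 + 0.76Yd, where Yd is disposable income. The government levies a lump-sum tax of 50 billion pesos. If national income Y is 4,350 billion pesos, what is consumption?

Yd = Y − T = 4350 − 50 = 4300
C = 470 + 0.76(4300) = 470 + 3268 = 3738

C = 3738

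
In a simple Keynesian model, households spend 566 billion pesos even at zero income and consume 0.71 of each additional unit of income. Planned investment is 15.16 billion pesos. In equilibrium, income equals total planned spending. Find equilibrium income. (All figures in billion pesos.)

Y = 2004

Y = C + I = 566 + 0.71Y + 15.16
Y − 0.71Y = 581.16
0.29Y = 581.16, so Y = 581.16/0.29 = 2004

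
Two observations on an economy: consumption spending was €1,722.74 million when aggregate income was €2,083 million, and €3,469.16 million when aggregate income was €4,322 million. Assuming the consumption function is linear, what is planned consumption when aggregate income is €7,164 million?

MPC = (3469.16 − 1722.74)/(4322 − 2083) = 1746.42/2239 = 0.78
a = 1722.74 − 0.78(2083) = 1722.74 − 1624.74 = 98
C = 98 + 0.78(7164) = 98 + 5587.92 = 5685.92

C = 5685.92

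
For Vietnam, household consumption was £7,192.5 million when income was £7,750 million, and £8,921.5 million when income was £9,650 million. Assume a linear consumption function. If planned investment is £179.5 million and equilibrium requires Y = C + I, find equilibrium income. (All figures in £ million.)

Y = 3550

MPC = (8921.5 − 7192.5)/(9650 − 7750) = 1729/1900 = 0.91
a = 7192.5 − 0.91(7750) = 140
Equilibrium: Y = 140 + 0.91Y + 179.5
0.09Y = 319.5, so Y = 319.5/0.09 = 3550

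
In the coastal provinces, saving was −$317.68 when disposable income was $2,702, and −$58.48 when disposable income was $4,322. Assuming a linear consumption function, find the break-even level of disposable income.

Y = 4687.5

MPS = ΔS/ΔY = (-58.48 − (-317.68))/(4322 − 2702) = 259.2/1620 = 0.16
MPC = 1 − MPS = 0.84
From S(2702) = -317.68: −a + 0.16(2702) = -317.68, so a = 432.32 − (-317.68) = 750
Break-even (S = 0): Y = a/MPS = 750/0.16 = 4687.5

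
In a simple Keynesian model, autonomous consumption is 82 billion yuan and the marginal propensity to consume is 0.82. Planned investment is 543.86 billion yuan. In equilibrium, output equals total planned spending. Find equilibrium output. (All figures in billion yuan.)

Y = 3477

Y = C + I = 82 + 0.82Y + 543.86
Y − 0.82Y = 625.86
0.18Y = 625.86, so Y = 625.86/0.18 = 3477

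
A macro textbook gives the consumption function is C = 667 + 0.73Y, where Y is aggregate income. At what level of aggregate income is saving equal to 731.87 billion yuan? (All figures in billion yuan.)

Y = 5181

S = Y − C = -667 + 0.27Y
-667 + 0.27Y = 731.87, so 0.27Y = 1398.87 and Y = 5181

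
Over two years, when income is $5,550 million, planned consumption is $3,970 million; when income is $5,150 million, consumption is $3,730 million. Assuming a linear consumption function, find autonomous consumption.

a = 640

MPC = ΔC/ΔY = (3970 − 3730)/(5550 − 5150) = 240/400 = 0.6
a = C − MPC·Y = 3730 − 0.6(5150) = 3730 − 3090 = 640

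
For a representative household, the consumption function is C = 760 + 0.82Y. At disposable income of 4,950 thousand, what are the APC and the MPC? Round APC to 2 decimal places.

APC = 0.97; MPC = 0.82

MPC = 0.82 (the slope of the consumption function)
C = 760 + 0.82(4950) = 4819, so APC = 4819/4950 = 0.97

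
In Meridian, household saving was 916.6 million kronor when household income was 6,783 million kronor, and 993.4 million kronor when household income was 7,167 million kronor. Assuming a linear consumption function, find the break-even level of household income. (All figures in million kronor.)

MPS = ΔS/ΔY = (993.4 − 916.6)/(7167 − 6783) = 76.8/384 = 0.2
MPC = 1 − MPS = 0.8
From S(6783) = 916.6: −a + 0.2(6783) = 916.6, so a = 1356.6 − 916.6 = 440
Break-even (S = 0): Y = a/MPS = 440/0.2 = 2200

Y = 2200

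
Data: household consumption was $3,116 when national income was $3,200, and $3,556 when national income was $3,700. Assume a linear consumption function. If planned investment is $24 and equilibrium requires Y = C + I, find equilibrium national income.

MPC = (3556 − 3116)/(3700 − 3200) = 440/500 = 0.88
a = 3116 − 0.88(3200) = 300
Equilibrium: Y = 300 + 0.88Y + 24
0.12Y = 324, so Y = 324/0.12 = 2700

Y = 2700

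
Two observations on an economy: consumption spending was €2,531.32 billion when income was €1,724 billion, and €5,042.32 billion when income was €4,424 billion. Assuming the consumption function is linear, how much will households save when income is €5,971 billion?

MPC = (5042.32 − 2531.32)/(4424 − 1724) = 2511/2700 = 0.93
a = 2531.32 − 0.93(1724) = 2531.32 − 1603.32 = 928
C = 928 + 0.93(5971) = 6481.03
S = 5971 − 6481.03 = -510.03

S = -510.03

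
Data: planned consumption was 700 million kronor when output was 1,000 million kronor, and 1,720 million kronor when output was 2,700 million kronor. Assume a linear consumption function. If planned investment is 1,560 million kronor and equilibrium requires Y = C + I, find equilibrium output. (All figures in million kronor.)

Y = 4150

MPC = (1720 − 700)/(2700 − 1000) = 1020/1700 = 0.6
a = 700 − 0.6(1000) = 100
Equilibrium: Y = 100 + 0.6Y + 1560
0.4Y = 1660, so Y = 1660/0.4 = 4150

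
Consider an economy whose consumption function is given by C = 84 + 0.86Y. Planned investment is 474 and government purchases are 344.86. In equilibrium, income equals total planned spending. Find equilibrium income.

Y = 6449

Y = C + I + G = 84 + 0.86Y + 474 + 344.86
Y − 0.86Y = 902.86
0.14Y = 902.86, so Y = 902.86/0.14 = 6449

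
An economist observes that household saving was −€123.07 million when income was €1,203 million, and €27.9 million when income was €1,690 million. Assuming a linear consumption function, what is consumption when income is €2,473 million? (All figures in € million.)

MPS = ΔS/ΔY = (27.9 − (-123.07))/(1690 − 1203) = 150.97/487 = 0.31
MPC = 1 − MPS = 0.69
Autonomous saving = -123.07 − 0.31(1203) = -496, so a = 496
C = 496 + 0.69(2473) = 496 + 1706.37 = 2202.37

C = 2202.37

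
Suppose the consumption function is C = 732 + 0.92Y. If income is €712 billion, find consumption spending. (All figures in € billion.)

C = 1387.04

C = 732 + 0.92(712) = 732 + 655.04 = 1387.04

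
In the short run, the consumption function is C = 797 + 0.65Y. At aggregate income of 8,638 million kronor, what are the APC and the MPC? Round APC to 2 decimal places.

APC = 0.74; MPC = 0.65

MPC = 0.65 (the slope of the consumption function)
C = 797 + 0.65(8638) = 6411.7, so APC = 6411.7/8638 = 0.74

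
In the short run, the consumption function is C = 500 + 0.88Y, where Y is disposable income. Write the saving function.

S = Y − C = Y − (500 + 0.88Y) = -500 + (1 − 0.88)Y

S = -500 + 0.12Y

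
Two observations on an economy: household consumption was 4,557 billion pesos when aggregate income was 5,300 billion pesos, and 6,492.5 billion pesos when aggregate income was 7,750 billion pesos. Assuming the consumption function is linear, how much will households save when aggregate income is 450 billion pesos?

S = -275.5

MPC = (6492.5 − 4557)/(7750 − 5300) = 1935.5/2450 = 0.79
a = 4557 − 0.79(5300) = 4557 − 4187 = 370
C = 370 + 0.79(450) = 725.5
S = 450 − 725.5 = -275.5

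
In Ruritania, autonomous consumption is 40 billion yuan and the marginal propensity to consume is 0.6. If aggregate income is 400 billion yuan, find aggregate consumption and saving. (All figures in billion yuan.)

C = 280; S = 120

C = 40 + 0.6(400) = 40 + 240 = 280
S = Y − C = 400 − 280 = 120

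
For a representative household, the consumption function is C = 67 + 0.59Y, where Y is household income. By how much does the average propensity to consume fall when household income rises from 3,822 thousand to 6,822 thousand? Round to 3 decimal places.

At Y = 3822: C = 67 + 0.59(3822) = 2321.98, APC = 2321.98/3822 = 0.6075
At Y = 6822: C = 4091.98, APC = 4091.98/6822 = 0.5998
Fall in APC = 0.6075 − 0.5998 = 0.0077 ≈ 0.008

ΔAPC = 0.008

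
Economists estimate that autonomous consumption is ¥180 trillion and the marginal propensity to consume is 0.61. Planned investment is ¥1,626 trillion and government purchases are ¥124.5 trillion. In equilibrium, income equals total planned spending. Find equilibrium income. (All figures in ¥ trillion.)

Y = 4950

Y = C + I + G = 180 + 0.61Y + 1626 + 124.5
Y − 0.61Y = 1930.5
0.39Y = 1930.5, so Y = 1930.5/0.39 = 4950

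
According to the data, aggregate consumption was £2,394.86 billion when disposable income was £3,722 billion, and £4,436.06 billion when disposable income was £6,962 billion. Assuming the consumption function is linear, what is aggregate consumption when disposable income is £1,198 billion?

C = 804.74

MPC = (4436.06 − 2394.86)/(6962 − 3722) = 2041.2/3240 = 0.63
a = 2394.86 − 0.63(3722) = 2394.86 − 2344.86 = 50
C = 50 + 0.63(1198) = 50 + 754.74 = 804.74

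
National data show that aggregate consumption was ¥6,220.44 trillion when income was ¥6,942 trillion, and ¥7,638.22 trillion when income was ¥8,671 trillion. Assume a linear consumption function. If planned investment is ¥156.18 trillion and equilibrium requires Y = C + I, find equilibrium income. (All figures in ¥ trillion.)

MPC = (7638.22 − 6220.44)/(8671 − 6942) = 1417.78/1729 = 0.82
a = 6220.44 − 0.82(6942) = 528
Equilibrium: Y = 528 + 0.82Y + 156.18
0.18Y = 684.18, so Y = 684.18/0.18 = 3801

Y = 3801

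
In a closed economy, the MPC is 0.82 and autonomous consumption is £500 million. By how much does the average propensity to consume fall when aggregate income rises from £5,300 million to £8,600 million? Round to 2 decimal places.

ΔAPC = 0.04

At Y = 5300: C = 500 + 0.82(5300) = 4846, APC = 4846/5300 = 0.914
At Y = 8600: C = 7552, APC = 7552/8600 = 0.878
Fall in APC = 0.914 − 0.878 = 0.036 ≈ 0.04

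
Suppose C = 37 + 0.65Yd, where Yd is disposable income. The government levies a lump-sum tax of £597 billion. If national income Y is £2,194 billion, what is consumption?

C = 1075.05

Yd = Y − T = 2194 − 597 = 1597
C = 37 + 0.65(1597) = 37 + 1038.05 = 1075.05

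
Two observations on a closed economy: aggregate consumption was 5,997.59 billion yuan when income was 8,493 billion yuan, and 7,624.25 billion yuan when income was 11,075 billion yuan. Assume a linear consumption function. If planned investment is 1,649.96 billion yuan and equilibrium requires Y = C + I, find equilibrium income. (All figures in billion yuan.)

MPC = (7624.25 − 5997.59)/(11075 − 8493) = 1626.66/2582 = 0.63
a = 5997.59 − 0.63(8493) = 647
Equilibrium: Y = 647 + 0.63Y + 1649.96
0.37Y = 2296.96, so Y = 2296.96/0.37 = 6208

Y = 6208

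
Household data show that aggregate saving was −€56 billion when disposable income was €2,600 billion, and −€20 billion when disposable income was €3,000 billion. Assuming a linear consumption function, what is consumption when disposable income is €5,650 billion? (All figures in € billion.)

MPS = ΔS/ΔY = (-20 − (-56))/(3000 − 2600) = 36/400 = 0.09
MPC = 1 − MPS = 0.91
Autonomous saving = -56 − 0.09(2600) = -290, so a = 290
C = 290 + 0.91(5650) = 290 + 5141.5 = 5431.5

C = 5431.5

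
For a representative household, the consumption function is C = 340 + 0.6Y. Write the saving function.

S = Y − C = Y − (340 + 0.6Y) = -340 + (1 − 0.6)Y

S = -340 + 0.4Y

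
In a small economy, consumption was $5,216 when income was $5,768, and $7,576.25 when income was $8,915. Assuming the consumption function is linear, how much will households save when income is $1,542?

MPC = (7576.25 − 5216)/(8915 − 5768) = 2360.25/3147 = 0.75
a = 5216 − 0.75(5768) = 5216 − 4326 = 890
C = 890 + 0.75(1542) = 2046.5
S = 1542 − 2046.5 = -504.5

S = -504.5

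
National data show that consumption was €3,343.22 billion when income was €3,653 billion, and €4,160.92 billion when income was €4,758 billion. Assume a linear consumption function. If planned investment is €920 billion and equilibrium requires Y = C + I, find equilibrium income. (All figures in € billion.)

Y = 6000

MPC = (4160.92 − 3343.22)/(4758 − 3653) = 817.7/1105 = 0.74
a = 3343.22 − 0.74(3653) = 640
Equilibrium: Y = 640 + 0.74Y + 920
0.26Y = 1560, so Y = 1560/0.26 = 6000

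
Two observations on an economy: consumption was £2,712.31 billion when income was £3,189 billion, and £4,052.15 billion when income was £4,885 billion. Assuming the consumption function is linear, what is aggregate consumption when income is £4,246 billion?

MPC = (4052.15 − 2712.31)/(4885 − 3189) = 1339.84/1696 = 0.79
a = 2712.31 − 0.79(3189) = 2712.31 − 2519.31 = 193
C = 193 + 0.79(4246) = 193 + 3354.34 = 3547.34

C = 3547.34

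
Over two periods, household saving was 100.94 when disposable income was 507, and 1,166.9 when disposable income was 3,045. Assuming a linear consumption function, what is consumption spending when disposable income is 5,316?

MPS = ΔS/ΔY = (1166.9 − 100.94)/(3045 − 507) = 1065.96/2538 = 0.42
MPC = 1 − MPS = 0.58
Autonomous saving = 100.94 − 0.42(507) = -112, so a = 112
C = 112 + 0.58(5316) = 112 + 3083.28 = 3195.28

C = 3195.28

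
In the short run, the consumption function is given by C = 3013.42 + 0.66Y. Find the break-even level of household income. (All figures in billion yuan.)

Y = 8863

At break-even, C = Y: 3013.42 + 0.66Y = Y
0.34Y = 3013.42, so Y = 3013.42/0.34 = 8863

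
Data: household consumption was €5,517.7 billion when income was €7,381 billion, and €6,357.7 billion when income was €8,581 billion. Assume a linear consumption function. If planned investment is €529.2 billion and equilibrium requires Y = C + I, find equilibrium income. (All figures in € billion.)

MPC = (6357.7 − 5517.7)/(8581 − 7381) = 840/1200 = 0.7
a = 5517.7 − 0.7(7381) = 351
Equilibrium: Y = 351 + 0.7Y + 529.2
0.3Y = 880.2, so Y = 880.2/0.3 = 2934

Y = 2934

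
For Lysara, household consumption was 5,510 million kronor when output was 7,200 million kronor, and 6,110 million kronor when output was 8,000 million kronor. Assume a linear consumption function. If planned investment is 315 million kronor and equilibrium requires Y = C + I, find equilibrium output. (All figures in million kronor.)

Y = 1700

MPC = (6110 − 5510)/(8000 − 7200) = 600/800 = 0.75
a = 5510 − 0.75(7200) = 110
Equilibrium: Y = 110 + 0.75Y + 315
0.25Y = 425, so Y = 425/0.25 = 1700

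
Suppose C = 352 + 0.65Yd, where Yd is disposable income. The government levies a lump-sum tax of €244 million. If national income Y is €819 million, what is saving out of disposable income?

Yd = Y − T = 819 − 244 = 575
C = 352 + 0.65(575) = 352 + 373.75 = 725.75
S = Yd − C = 575 − 725.75 = -150.75

S = -150.75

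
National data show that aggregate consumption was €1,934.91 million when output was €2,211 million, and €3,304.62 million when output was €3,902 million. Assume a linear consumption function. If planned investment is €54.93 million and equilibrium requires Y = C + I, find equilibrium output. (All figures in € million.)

Y = 1047

MPC = (3304.62 − 1934.91)/(3902 − 2211) = 1369.71/1691 = 0.81
a = 1934.91 − 0.81(2211) = 144
Equilibrium: Y = 144 + 0.81Y + 54.93
0.19Y = 198.93, so Y = 198.93/0.19 = 1047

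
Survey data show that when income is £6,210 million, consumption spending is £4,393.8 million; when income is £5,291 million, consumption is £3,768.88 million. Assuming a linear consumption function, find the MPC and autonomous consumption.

MPC = ΔC/ΔY = (4393.8 − 3768.88)/(6210 − 5291) = 624.92/919 = 0.68
a = C − MPC·Y = 3768.88 − 0.68(5291) = 3768.88 − 3597.88 = 171

MPC = 0.68; a = 171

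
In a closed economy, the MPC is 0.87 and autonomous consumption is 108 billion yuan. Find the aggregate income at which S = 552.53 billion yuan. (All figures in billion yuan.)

Y = 5081

S = Y − C = -108 + 0.13Y
-108 + 0.13Y = 552.53, so 0.13Y = 660.53 and Y = 5081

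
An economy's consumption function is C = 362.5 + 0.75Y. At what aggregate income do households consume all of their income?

Y = 1450

At break-even, C = Y: 362.5 + 0.75Y = Y
0.25Y = 362.5, so Y = 362.5/0.25 = 1450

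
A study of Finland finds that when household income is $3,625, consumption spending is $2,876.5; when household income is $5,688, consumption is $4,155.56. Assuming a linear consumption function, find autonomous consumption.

a = 629

MPC = ΔC/ΔY = (4155.56 − 2876.5)/(5688 − 3625) = 1279.06/2063 = 0.62
a = C − MPC·Y = 2876.5 − 0.62(3625) = 2876.5 − 2247.5 = 629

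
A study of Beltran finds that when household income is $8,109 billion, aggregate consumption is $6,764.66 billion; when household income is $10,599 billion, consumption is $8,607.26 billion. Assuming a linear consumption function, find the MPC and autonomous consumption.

MPC = 0.74; a = 764

MPC = ΔC/ΔY = (8607.26 − 6764.66)/(10599 − 8109) = 1842.6/2490 = 0.74
a = C − MPC·Y = 6764.66 − 0.74(8109) = 6764.66 − 6000.66 = 764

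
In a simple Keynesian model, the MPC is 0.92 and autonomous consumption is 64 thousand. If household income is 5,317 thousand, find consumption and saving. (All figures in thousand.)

C = 4955.64; S = 361.36

C = 64 + 0.92(5317) = 64 + 4891.64 = 4955.64
S = Y − C = 5317 − 4955.64 = 361.36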